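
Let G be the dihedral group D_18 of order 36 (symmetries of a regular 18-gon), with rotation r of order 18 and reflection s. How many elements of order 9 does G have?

The elements of order 9 are: r^2, r^4, r^8, r^10, r^14, r^16.
That's 6.

6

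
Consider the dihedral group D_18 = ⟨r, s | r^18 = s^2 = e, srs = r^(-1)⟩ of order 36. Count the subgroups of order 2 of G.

19

|G| = 36 and 2 | 36, so subgroups of order 2 are possible by Lagrange.
The subgroups of order 2 are: {e, r^10s}; {e, r^11s}; {e, r^12s}; {e, r^13s}; … (19 in all).
So G has 19 subgroups of order 2.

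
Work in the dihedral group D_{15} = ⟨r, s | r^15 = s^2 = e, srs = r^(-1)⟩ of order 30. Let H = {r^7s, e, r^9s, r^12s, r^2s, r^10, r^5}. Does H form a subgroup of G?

|H| = 7 does not divide |G| = 30, so by Lagrange H is not a subgroup.

No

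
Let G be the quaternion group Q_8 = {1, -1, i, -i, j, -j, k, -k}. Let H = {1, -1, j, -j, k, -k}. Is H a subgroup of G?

|H| = 6 does not divide |G| = 8, so by Lagrange H is not a subgroup.

No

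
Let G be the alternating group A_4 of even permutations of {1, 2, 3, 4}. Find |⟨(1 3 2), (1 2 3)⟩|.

3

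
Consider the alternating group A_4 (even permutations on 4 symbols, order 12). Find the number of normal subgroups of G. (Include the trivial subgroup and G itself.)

3

G has 10 subgroups. Checking conjugation-invariance by order — order 1: 1/1 normal; order 2: 0/3 normal; order 3: 0/4 normal; order 4: 1/1 normal; order 12: 1/1 normal.
Total normal subgroups: 3.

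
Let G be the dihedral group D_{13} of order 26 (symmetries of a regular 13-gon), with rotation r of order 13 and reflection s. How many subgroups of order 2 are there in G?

13

|G| = 26 and 2 | 26, so subgroups of order 2 are possible by Lagrange.
The subgroups of order 2 are: {e, r^10s}; {e, r^11s}; {e, r^12s}; {e, r^2s}; … (13 in all).
So G has 13 subgroups of order 2.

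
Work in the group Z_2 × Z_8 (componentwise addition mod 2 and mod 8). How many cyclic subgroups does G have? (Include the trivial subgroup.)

Each element a generates a cyclic subgroup ⟨a⟩; distinct elements may generate the same one (a cyclic group of order d has φ(d) generators).
Cyclic subgroups by order — order 1: 1; order 2: 3; order 4: 2; order 8: 2.
Total: 8.

8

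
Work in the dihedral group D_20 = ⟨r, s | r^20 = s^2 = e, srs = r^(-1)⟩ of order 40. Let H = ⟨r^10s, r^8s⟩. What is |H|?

|⟨r^10s⟩| = 2 and |⟨r^8s⟩| = 2, so |H| is a multiple of lcm(2, 2) = 2 and divides |G| = 40.
Closing under the operation: H = {e, r^2, r^4, r^6, r^8, r^10, r^12, r^14, r^16, r^18, s, r^2s, r^4s, r^6s, r^8s, r^10s, r^12s, r^14s, r^16s, r^18s}, so |H| = 20.

20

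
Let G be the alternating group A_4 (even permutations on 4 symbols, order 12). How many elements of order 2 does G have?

The elements of order 2 are: (1 2)(3 4), (1 3)(2 4), (1 4)(2 3).
That's 3.

3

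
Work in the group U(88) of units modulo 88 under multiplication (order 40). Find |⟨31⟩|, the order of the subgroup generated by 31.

Compute successive powers of 31 mod 88: 31, 81, 47, 49, 23, 9, 15, 25, …; 31^10 ≡ 1 (mod 88).
So |⟨31⟩| = 10.

10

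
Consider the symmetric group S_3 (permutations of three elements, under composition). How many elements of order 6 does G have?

No element of G has order 6 (even though 6 | 6).

0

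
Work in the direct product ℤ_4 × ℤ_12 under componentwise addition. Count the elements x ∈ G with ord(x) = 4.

An element (a,b) has order lcm(ord(a), ord(b)); count pairs with lcm equal to 4.
Enumerating gives 12 such elements.

12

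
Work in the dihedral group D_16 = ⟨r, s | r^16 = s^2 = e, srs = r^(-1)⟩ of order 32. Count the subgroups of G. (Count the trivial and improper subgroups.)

36

|G| = 32, so by Lagrange every subgroup order divides 32. Divisors: 1, 2, 4, 8, 16, 32.
Subgroups by order — order 1: 1; order 2: 17; order 4: 9; order 8: 5; order 16: 3; order 32: 1.
Total: 1 + 17 + 9 + 5 + 3 + 1 = 36.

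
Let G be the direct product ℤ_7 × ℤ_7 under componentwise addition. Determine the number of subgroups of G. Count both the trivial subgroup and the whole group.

10

|G| = 49, so by Lagrange every subgroup order divides 49. Divisors: 1, 7, 49.
Subgroups by order — order 1: 1; order 7: 8; order 49: 1.
Total: 1 + 8 + 1 = 10.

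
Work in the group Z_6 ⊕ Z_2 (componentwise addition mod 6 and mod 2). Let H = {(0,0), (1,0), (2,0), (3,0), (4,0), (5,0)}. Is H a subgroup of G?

|H| = 6 divides |G| = 12, consistent with Lagrange.
H contains the identity, every element's inverse is in H, and H is closed under +: it is a subgroup.
In fact H = ⟨(5,0)⟩.

Yes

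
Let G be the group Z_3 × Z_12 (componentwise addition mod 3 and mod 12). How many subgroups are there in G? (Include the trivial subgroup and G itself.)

18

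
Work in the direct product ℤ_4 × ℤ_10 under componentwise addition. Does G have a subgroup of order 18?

18 does not divide |G| = 40, so by Lagrange no subgroup of order 18 exists.

No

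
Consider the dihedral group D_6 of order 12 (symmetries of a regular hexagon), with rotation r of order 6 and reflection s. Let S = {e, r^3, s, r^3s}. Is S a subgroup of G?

|S| = 4 divides |G| = 12, consistent with Lagrange.
S contains the identity, every element's inverse is in S, and S is closed under ·: it is a subgroup.

Yes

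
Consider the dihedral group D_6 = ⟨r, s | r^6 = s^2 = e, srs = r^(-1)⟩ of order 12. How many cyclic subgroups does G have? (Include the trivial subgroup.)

10

Each element a generates a cyclic subgroup ⟨a⟩; distinct elements may generate the same one (a cyclic group of order d has φ(d) generators).
Cyclic subgroups by order — order 1: 1; order 2: 7; order 3: 1; order 6: 1.
Total: 10.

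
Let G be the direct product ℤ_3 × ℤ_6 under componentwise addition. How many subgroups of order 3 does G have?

4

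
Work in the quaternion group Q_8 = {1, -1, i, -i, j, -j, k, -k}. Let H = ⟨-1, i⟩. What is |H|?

|⟨-1⟩| = 2 and |⟨i⟩| = 4, so |H| is a multiple of lcm(2, 4) = 4 and divides |G| = 8.
Closing under the operation: H = {1, -1, i, -i}, so |H| = 4.

4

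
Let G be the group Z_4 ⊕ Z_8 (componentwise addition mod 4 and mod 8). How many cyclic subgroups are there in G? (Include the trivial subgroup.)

A cyclic subgroup of order d is generated by each of its φ(d) elements of order d, so the cyclic subgroups of order d number (#elements of order d)/φ(d).
Cyclic subgroups by order — order 1: 1; order 2: 3; order 4: 6; order 8: 4.
Total: 14.

14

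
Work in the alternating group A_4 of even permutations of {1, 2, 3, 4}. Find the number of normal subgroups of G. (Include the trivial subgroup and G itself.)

3

G has 10 subgroups. Checking conjugation-invariance by order — order 1: 1/1 normal; order 2: 0/3 normal; order 3: 0/4 normal; order 4: 1/1 normal; order 12: 1/1 normal.
Total normal subgroups: 3.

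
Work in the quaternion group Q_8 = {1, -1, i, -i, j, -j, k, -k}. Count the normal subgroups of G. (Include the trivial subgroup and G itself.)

G has 6 subgroups. Checking conjugation-invariance by order — order 1: 1/1 normal; order 2: 1/1 normal; order 4: 3/3 normal; order 8: 1/1 normal.
Total normal subgroups: 6.

6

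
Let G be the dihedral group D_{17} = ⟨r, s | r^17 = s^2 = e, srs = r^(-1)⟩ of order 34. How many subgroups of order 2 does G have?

|G| = 34 and 2 | 34, so subgroups of order 2 are possible by Lagrange.
The subgroups of order 2 are: {e, r^10s}; {e, r^11s}; {e, r^12s}; {e, r^13s}; … (17 in all).
So G has 17 subgroups of order 2.

17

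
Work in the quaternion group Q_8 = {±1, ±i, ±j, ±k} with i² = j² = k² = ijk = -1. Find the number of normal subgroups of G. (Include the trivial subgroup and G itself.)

6

G has 6 subgroups. Checking conjugation-invariance by order — order 1: 1/1 normal; order 2: 1/1 normal; order 4: 3/3 normal; order 8: 1/1 normal.
Total normal subgroups: 6.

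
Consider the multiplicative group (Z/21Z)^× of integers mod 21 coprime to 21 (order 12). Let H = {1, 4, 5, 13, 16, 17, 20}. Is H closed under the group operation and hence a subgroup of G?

|H| = 7 does not divide |G| = 12, so by Lagrange H is not a subgroup.

No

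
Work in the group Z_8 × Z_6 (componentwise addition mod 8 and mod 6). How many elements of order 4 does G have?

4

An element (a,b) has order lcm(ord(a), ord(b)); count pairs with lcm equal to 4.
Enumerating gives 4 such elements.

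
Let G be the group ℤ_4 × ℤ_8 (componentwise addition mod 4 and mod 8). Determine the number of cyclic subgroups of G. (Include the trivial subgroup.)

A cyclic subgroup of order d is generated by each of its φ(d) elements of order d, so the cyclic subgroups of order d number (#elements of order d)/φ(d).
Cyclic subgroups by order — order 1: 1; order 2: 3; order 4: 6; order 8: 4.
Total: 14.

14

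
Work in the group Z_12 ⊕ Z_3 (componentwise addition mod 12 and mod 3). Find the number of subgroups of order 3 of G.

|G| = 36 and 3 | 36, so subgroups of order 3 are possible by Lagrange.
The subgroups of order 3 are: {(0,0), (0,1), (0,2)}; {(0,0), (4,0), (8,0)}; {(0,0), (4,1), (8,2)}; {(0,0), (4,2), (8,1)}.
So G has 4 subgroups of order 3.

4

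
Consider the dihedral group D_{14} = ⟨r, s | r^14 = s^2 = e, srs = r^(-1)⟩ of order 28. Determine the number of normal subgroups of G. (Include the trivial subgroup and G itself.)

7

G has 28 subgroups. Checking conjugation-invariance by order — order 1: 1/1 normal; order 2: 1/15 normal; order 4: 0/7 normal; order 7: 1/1 normal; order 14: 3/3 normal; order 28: 1/1 normal.
Total normal subgroups: 7.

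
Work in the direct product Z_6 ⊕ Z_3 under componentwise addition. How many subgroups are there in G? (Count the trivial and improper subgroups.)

|G| = 18, so by Lagrange every subgroup order divides 18. Divisors: 1, 2, 3, 6, 9, 18.
Subgroups by order — order 1: 1; order 2: 1; order 3: 4; order 6: 4; order 9: 1; order 18: 1.
Total: 1 + 1 + 4 + 4 + 1 + 1 = 12.

12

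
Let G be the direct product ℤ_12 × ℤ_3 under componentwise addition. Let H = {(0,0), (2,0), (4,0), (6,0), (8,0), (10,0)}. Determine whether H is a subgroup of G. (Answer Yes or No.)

|H| = 6 divides |G| = 36, consistent with Lagrange.
H contains the identity, every element's inverse is in H, and H is closed under +: it is a subgroup.
In fact H = ⟨(10,0)⟩.

Yes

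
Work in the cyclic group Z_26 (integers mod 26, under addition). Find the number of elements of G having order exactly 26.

12

In a cyclic group of order 26, the number of elements of order d (for d | 26) is φ(d).
φ(26) = 12.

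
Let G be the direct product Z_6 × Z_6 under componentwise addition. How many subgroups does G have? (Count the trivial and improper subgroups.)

30

|G| = 36, so by Lagrange every subgroup order divides 36. Divisors: 1, 2, 3, 4, 6, 9, 12, 18, 36.
Subgroups by order — order 1: 1; order 2: 3; order 3: 4; order 4: 1; order 6: 12; order 9: 1; order 12: 4; order 18: 3; order 36: 1.
Total: 1 + 3 + 4 + 1 + 12 + 1 + 4 + 3 + 1 = 30.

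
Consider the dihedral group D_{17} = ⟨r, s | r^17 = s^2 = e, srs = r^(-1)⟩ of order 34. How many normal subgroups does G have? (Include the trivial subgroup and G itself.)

G has 20 subgroups. Checking conjugation-invariance by order — order 1: 1/1 normal; order 2: 0/17 normal; order 17: 1/1 normal; order 34: 1/1 normal.
Total normal subgroups: 3.

3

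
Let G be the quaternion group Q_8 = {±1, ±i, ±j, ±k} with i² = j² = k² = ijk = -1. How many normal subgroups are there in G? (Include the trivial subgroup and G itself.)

6

G has 6 subgroups. Checking conjugation-invariance by order — order 1: 1/1 normal; order 2: 1/1 normal; order 4: 3/3 normal; order 8: 1/1 normal.
Total normal subgroups: 6.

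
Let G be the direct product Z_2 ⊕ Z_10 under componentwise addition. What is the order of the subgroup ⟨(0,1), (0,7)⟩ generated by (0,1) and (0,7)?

|⟨(0,1)⟩| = 10 and |⟨(0,7)⟩| = 10, so |H| is a multiple of lcm(10, 10) = 10 and divides |G| = 20.
Closing under the operation: H = {(0,0), (0,1), (0,2), (0,3), (0,4), (0,5), (0,6), (0,7), (0,8), (0,9)}, so |H| = 10.

10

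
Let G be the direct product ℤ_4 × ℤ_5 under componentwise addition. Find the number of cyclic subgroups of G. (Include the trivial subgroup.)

A cyclic subgroup of order d is generated by each of its φ(d) elements of order d, so the cyclic subgroups of order d number (#elements of order d)/φ(d).
Cyclic subgroups by order — order 1: 1; order 2: 1; order 4: 1; order 5: 1; order 10: 1; order 20: 1.
Total: 6.

6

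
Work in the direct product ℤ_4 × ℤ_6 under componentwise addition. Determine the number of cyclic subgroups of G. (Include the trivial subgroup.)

12

Group the elements of G by the cyclic subgroup they generate; each cyclic subgroup of order d accounts for φ(d) elements.
Cyclic subgroups by order — order 1: 1; order 2: 3; order 3: 1; order 4: 2; order 6: 3; order 12: 2.
Total: 12.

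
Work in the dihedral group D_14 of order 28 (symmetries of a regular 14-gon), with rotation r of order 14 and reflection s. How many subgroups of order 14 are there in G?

|G| = 28 and 14 | 28, so subgroups of order 14 are possible by Lagrange.
The subgroups of order 14 are: {e, r, r^2, r^3, r^4, r^5, r^6, r^7, r^8, r^9, r^10, r^11, r^12, r^13}; {e, r^2, r^4, r^6, r^8, r^10, r^12, s, r^2s, r^4s, r^6s, r^8s, r^10s, r^12s}; {e, r^2, r^4, r^6, r^8, r^10, r^12, rs, r^3s, r^5s, r^7s, r^9s, r^11s, r^13s}.
So G has 3 subgroups of order 14.

3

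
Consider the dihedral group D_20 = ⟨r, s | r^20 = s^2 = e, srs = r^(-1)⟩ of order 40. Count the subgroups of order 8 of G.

|G| = 40 and 8 | 40, so subgroups of order 8 are possible by Lagrange.
The subgroups of order 8 are: {e, r^5, r^10, r^15, s, r^5s, r^10s, r^15s}; {e, r^5, r^10, r^15, rs, r^6s, r^11s, r^16s}; {e, r^5, r^10, r^15, r^2s, r^7s, r^12s, r^17s}; {e, r^5, r^10, r^15, r^3s, r^8s, r^13s, r^18s}; … (5 in all).
So G has 5 subgroups of order 8.

5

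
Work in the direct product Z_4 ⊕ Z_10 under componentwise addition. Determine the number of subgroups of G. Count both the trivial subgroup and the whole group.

|G| = 40, so by Lagrange every subgroup order divides 40. Divisors: 1, 2, 4, 5, 8, 10, 20, 40.
Subgroups by order — order 1: 1; order 2: 3; order 4: 3; order 5: 1; order 8: 1; order 10: 3; order 20: 3; order 40: 1.
Total: 1 + 3 + 3 + 1 + 1 + 3 + 3 + 1 = 16.

16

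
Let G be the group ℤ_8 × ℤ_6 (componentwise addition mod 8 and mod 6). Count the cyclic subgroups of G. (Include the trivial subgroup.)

16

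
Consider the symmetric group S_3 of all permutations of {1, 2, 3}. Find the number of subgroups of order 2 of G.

|G| = 6 and 2 | 6, so subgroups of order 2 are possible by Lagrange.
The subgroups of order 2 are: {e, (1 2)}; {e, (1 3)}; {e, (2 3)}.
So G has 3 subgroups of order 2.

3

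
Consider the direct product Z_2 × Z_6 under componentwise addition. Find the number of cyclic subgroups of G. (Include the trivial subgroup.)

8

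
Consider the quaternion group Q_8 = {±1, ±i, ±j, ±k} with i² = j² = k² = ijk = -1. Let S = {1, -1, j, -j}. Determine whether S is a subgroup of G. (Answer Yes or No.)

|S| = 4 divides |G| = 8, consistent with Lagrange.
S contains the identity, every element's inverse is in S, and S is closed under ·: it is a subgroup.
In fact S = ⟨j⟩.

Yes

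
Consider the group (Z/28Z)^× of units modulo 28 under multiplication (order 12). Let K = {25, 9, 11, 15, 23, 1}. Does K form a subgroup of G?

Yes

|K| = 6 divides |G| = 12, consistent with Lagrange.
K contains the identity, every element's inverse is in K, and K is closed under ·: it is a subgroup.
In fact K = ⟨23⟩.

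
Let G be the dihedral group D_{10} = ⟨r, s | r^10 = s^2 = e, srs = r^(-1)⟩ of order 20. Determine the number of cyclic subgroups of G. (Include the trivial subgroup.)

Each element a generates a cyclic subgroup ⟨a⟩; distinct elements may generate the same one (a cyclic group of order d has φ(d) generators).
Cyclic subgroups by order — order 1: 1; order 2: 11; order 5: 1; order 10: 1.
Total: 14.

14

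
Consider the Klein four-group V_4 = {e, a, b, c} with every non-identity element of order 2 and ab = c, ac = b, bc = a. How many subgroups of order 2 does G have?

|G| = 4 and 2 | 4, so subgroups of order 2 are possible by Lagrange.
The subgroups of order 2 are: {e, a}; {e, b}; {e, c}.
So G has 3 subgroups of order 2.

3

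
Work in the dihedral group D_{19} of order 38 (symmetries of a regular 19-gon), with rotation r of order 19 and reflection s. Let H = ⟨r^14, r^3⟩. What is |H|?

|⟨r^14⟩| = 19 and |⟨r^3⟩| = 19, so |H| is a multiple of lcm(19, 19) = 19 and divides |G| = 38.
Closing under the operation: H = {e, r, r^2, r^3, r^4, r^5, r^6, r^7, r^8, r^9, r^10, r^11, r^12, r^13, r^14, r^15, r^16, r^17, r^18}, so |H| = 19.

19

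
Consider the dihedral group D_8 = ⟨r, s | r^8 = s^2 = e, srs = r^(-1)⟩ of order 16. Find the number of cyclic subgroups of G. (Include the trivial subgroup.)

Group the elements of G by the cyclic subgroup they generate; each cyclic subgroup of order d accounts for φ(d) elements.
Cyclic subgroups by order — order 1: 1; order 2: 9; order 4: 1; order 8: 1.
Total: 12.

12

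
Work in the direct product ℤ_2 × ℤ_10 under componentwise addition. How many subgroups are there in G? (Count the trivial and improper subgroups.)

10

|G| = 20, so by Lagrange every subgroup order divides 20. Divisors: 1, 2, 4, 5, 10, 20.
Subgroups by order — order 1: 1; order 2: 3; order 4: 1; order 5: 1; order 10: 3; order 20: 1.
Total: 1 + 3 + 1 + 1 + 3 + 1 = 10.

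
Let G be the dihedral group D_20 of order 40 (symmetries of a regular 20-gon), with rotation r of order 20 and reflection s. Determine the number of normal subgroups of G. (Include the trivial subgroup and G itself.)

9

G has 48 subgroups. Checking conjugation-invariance by order — order 1: 1/1 normal; order 2: 1/21 normal; order 4: 1/11 normal; order 5: 1/1 normal; order 8: 0/5 normal; order 10: 1/5 normal; order 20: 3/3 normal; order 40: 1/1 normal.
Total normal subgroups: 9.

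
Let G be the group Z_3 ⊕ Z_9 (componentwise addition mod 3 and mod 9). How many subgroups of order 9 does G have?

|G| = 27 and 9 | 27, so subgroups of order 9 are possible by Lagrange.
The subgroups of order 9 are: {(0,0), (0,1), (0,2), (0,3), (0,4), (0,5), (0,6), (0,7), (0,8)}; {(0,0), (0,3), (0,6), (1,0), (1,3), (1,6), (2,0), (2,3), (2,6)}; {(0,0), (0,3), (0,6), (1,1), (1,4), (1,7), (2,2), (2,5), (2,8)}; {(0,0), (0,3), (0,6), (1,2), (1,5), (1,8), (2,1), (2,4), (2,7)}.
So G has 4 subgroups of order 9.

4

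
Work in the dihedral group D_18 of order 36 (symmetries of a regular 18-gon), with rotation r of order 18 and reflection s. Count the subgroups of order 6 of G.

7

|G| = 36 and 6 | 36, so subgroups of order 6 are possible by Lagrange.
The subgroups of order 6 are: {e, r^6, r^12, r^4s, r^10s, r^16s}; {e, r^6, r^12, r^5s, r^11s, r^17s}; {e, r^6, r^12, s, r^6s, r^12s}; {e, r^6, r^12, rs, r^7s, r^13s}; … (7 in all).
So G has 7 subgroups of order 6.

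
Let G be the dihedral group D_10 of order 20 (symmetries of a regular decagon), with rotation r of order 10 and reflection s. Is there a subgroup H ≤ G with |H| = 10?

10 | 20. A subgroup of order 10 is {e, r, r^2, r^3, r^4, r^5, r^6, r^7, r^8, r^9}.

Yes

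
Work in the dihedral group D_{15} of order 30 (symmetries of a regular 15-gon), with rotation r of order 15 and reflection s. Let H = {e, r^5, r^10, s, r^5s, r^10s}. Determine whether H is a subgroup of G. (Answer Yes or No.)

Yes

|H| = 6 divides |G| = 30, consistent with Lagrange.
H contains the identity, every element's inverse is in H, and H is closed under ·: it is a subgroup.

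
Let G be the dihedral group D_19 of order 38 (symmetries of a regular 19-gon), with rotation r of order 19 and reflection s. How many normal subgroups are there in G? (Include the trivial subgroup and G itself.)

3

G has 22 subgroups. Checking conjugation-invariance by order — order 1: 1/1 normal; order 2: 0/19 normal; order 19: 1/1 normal; order 38: 1/1 normal.
Total normal subgroups: 3.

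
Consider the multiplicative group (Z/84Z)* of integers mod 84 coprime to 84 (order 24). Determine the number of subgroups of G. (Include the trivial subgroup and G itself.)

|G| = 24, so by Lagrange every subgroup order divides 24. Divisors: 1, 2, 3, 4, 6, 8, 12, 24.
Subgroups by order — order 1: 1; order 2: 7; order 3: 1; order 4: 7; order 6: 7; order 8: 1; order 12: 7; order 24: 1.
Total: 1 + 7 + 1 + 7 + 7 + 1 + 7 + 1 = 32.

32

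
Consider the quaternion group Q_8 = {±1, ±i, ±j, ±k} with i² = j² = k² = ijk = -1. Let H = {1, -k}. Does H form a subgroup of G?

No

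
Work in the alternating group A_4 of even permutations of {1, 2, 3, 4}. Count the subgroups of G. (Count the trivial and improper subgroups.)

10

|G| = 12, so by Lagrange every subgroup order divides 12. Divisors: 1, 2, 3, 4, 6, 12.
Subgroups by order — order 1: 1; order 2: 3; order 3: 4; order 4: 1; order 6: 0; order 12: 1.
Total: 1 + 3 + 4 + 1 + 0 + 1 = 10.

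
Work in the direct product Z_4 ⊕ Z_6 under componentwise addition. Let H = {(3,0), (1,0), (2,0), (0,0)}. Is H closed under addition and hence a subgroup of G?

Yes

|H| = 4 divides |G| = 24, consistent with Lagrange.
H contains the identity, every element's inverse is in H, and H is closed under +: it is a subgroup.
In fact H = ⟨(1,0)⟩.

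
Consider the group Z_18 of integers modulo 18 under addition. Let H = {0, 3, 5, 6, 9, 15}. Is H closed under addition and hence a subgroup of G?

No

5 ∈ H but its inverse 13 ∉ H, so H is not a subgroup.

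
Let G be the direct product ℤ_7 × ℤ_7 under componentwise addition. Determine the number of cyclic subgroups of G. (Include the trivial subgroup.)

9

Each element a generates a cyclic subgroup ⟨a⟩; distinct elements may generate the same one (a cyclic group of order d has φ(d) generators).
Cyclic subgroups by order — order 1: 1; order 7: 8.
Total: 9.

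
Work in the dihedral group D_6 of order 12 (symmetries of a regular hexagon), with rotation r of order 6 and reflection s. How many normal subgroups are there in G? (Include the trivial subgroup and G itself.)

G has 16 subgroups. Checking conjugation-invariance by order — order 1: 1/1 normal; order 2: 1/7 normal; order 3: 1/1 normal; order 4: 0/3 normal; order 6: 3/3 normal; order 12: 1/1 normal.
Total normal subgroups: 7.

7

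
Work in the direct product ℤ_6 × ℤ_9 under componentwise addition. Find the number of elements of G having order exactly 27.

An element (a,b) has order lcm(ord(a), ord(b)); count pairs with lcm equal to 27.
Enumerating gives 0 such elements.

0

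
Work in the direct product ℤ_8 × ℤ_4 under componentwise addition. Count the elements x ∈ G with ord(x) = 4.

12

An element (a,b) has order lcm(ord(a), ord(b)); count pairs with lcm equal to 4.
Enumerating gives 12 such elements.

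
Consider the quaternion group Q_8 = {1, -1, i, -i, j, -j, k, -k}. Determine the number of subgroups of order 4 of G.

3

|G| = 8 and 4 | 8, so subgroups of order 4 are possible by Lagrange.
The subgroups of order 4 are: {1, -1, i, -i}; {1, -1, j, -j}; {1, -1, k, -k}.
So G has 3 subgroups of order 4.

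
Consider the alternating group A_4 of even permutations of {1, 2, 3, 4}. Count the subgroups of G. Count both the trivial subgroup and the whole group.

|G| = 12, so by Lagrange every subgroup order divides 12. Divisors: 1, 2, 3, 4, 6, 12.
Subgroups by order — order 1: 1; order 2: 3; order 3: 4; order 4: 1; order 6: 0; order 12: 1.
Total: 1 + 3 + 4 + 1 + 0 + 1 = 10.

10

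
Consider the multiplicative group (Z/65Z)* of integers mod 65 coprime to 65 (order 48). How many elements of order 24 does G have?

No element of G has order 24 (even though 24 | 48).

0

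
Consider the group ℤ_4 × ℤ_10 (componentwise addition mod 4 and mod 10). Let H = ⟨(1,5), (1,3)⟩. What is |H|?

20

|⟨(1,5)⟩| = 4 and |⟨(1,3)⟩| = 20, so |H| is a multiple of lcm(4, 20) = 20 and divides |G| = 40.
Closing under the operation: H = {(0,0), (0,2), (0,4), (0,6), (0,8), (1,1), (1,3), (1,5), (1,7), (1,9), (2,0), (2,2), (2,4), (2,6), (2,8), (3,1), (3,3), (3,5), (3,7), (3,9)}, so |H| = 20.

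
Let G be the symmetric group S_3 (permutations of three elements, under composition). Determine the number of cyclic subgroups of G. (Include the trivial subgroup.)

5

A cyclic subgroup of order d is generated by each of its φ(d) elements of order d, so the cyclic subgroups of order d number (#elements of order d)/φ(d).
Cyclic subgroups by order — order 1: 1; order 2: 3; order 3: 1.
Total: 5.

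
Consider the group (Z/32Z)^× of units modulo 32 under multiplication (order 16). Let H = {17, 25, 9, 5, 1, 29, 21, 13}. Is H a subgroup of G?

Yes

|H| = 8 divides |G| = 16, consistent with Lagrange.
H contains the identity, every element's inverse is in H, and H is closed under ·: it is a subgroup.
In fact H = ⟨5⟩.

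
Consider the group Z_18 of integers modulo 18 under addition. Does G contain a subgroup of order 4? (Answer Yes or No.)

4 does not divide |G| = 18, so by Lagrange no subgroup of order 4 exists.

No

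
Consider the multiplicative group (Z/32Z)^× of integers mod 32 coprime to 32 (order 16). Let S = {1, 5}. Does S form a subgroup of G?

No

5 ∈ S but its inverse 13 ∉ S, so S is not a subgroup.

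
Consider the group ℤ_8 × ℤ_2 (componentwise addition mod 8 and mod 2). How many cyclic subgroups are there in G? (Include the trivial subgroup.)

8

A cyclic subgroup of order d is generated by each of its φ(d) elements of order d, so the cyclic subgroups of order d number (#elements of order d)/φ(d).
Cyclic subgroups by order — order 1: 1; order 2: 3; order 4: 2; order 8: 2.
Total: 8.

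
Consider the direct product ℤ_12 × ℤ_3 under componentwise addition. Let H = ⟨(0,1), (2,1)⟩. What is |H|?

|⟨(0,1)⟩| = 3 and |⟨(2,1)⟩| = 6, so |H| is a multiple of lcm(3, 6) = 6 and divides |G| = 36.
Closing under the operation: H = {(0,0), (0,1), (0,2), (2,0), (2,1), (2,2), (4,0), (4,1), (4,2), (6,0), (6,1), (6,2), (8,0), (8,1), (8,2), (10,0), (10,1), (10,2)}, so |H| = 18.

18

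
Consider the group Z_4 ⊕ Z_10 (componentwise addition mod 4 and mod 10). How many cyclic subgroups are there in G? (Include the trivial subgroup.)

Each element a generates a cyclic subgroup ⟨a⟩; distinct elements may generate the same one (a cyclic group of order d has φ(d) generators).
Cyclic subgroups by order — order 1: 1; order 2: 3; order 4: 2; order 5: 1; order 10: 3; order 20: 2.
Total: 12.

12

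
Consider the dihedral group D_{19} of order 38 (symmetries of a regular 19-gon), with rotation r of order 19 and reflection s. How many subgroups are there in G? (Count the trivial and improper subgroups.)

|G| = 38, so by Lagrange every subgroup order divides 38. Divisors: 1, 2, 19, 38.
Subgroups by order — order 1: 1; order 2: 19; order 19: 1; order 38: 1.
Total: 1 + 19 + 1 + 1 = 22.

22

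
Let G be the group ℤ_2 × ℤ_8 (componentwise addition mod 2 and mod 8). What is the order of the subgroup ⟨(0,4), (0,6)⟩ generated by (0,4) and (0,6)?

|⟨(0,4)⟩| = 2 and |⟨(0,6)⟩| = 4, so |H| is a multiple of lcm(2, 4) = 4 and divides |G| = 16.
Closing under the operation: H = {(0,0), (0,2), (0,4), (0,6)}, so |H| = 4.

4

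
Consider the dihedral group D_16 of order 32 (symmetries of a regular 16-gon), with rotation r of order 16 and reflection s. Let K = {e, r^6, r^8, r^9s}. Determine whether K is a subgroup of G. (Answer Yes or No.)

r^6 ∈ K but its inverse r^10 ∉ K, so K is not a subgroup.

No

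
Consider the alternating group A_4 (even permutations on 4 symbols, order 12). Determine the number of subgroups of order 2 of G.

|G| = 12 and 2 | 12, so subgroups of order 2 are possible by Lagrange.
The subgroups of order 2 are: {e, (1 2)(3 4)}; {e, (1 3)(2 4)}; {e, (1 4)(2 3)}.
So G has 3 subgroups of order 2.

3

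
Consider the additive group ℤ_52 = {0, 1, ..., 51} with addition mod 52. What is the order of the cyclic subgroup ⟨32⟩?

13

In ℤ_52, the order of an element a is n/gcd(a, n).
gcd(32, 52) = 4, so |⟨32⟩| = 52/4 = 13.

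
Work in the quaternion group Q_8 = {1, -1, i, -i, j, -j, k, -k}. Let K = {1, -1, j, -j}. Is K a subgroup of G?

Yes

|K| = 4 divides |G| = 8, consistent with Lagrange.
K contains the identity, every element's inverse is in K, and K is closed under ·: it is a subgroup.
In fact K = ⟨j⟩.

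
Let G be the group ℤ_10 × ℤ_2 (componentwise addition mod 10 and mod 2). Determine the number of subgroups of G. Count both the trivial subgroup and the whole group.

10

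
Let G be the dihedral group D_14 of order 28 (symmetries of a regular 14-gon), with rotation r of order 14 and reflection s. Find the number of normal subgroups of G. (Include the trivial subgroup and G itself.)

G has 28 subgroups. Checking conjugation-invariance by order — order 1: 1/1 normal; order 2: 1/15 normal; order 4: 0/7 normal; order 7: 1/1 normal; order 14: 3/3 normal; order 28: 1/1 normal.
Total normal subgroups: 7.

7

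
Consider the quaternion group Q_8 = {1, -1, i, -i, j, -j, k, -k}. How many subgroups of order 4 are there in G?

3

|G| = 8 and 4 | 8, so subgroups of order 4 are possible by Lagrange.
The subgroups of order 4 are: {1, -1, i, -i}; {1, -1, j, -j}; {1, -1, k, -k}.
So G has 3 subgroups of order 4.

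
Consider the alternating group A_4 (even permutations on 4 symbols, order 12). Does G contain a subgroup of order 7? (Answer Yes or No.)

No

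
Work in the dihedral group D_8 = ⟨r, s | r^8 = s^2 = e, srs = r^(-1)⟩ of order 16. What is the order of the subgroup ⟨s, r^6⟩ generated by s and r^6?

|⟨s⟩| = 2 and |⟨r^6⟩| = 4, so |H| is a multiple of lcm(2, 4) = 4 and divides |G| = 16.
Closing under the operation: H = {e, r^2, r^4, r^6, s, r^2s, r^4s, r^6s}, so |H| = 8.

8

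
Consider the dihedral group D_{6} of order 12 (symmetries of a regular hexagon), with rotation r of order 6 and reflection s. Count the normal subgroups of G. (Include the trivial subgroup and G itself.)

G has 16 subgroups. Checking conjugation-invariance by order — order 1: 1/1 normal; order 2: 1/7 normal; order 3: 1/1 normal; order 4: 0/3 normal; order 6: 3/3 normal; order 12: 1/1 normal.
Total normal subgroups: 7.

7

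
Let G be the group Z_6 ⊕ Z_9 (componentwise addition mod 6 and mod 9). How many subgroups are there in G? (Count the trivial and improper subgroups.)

|G| = 54, so by Lagrange every subgroup order divides 54. Divisors: 1, 2, 3, 6, 9, 18, 27, 54.
Subgroups by order — order 1: 1; order 2: 1; order 3: 4; order 6: 4; order 9: 4; order 18: 4; order 27: 1; order 54: 1.
Total: 1 + 1 + 4 + 4 + 4 + 4 + 1 + 1 = 20.

20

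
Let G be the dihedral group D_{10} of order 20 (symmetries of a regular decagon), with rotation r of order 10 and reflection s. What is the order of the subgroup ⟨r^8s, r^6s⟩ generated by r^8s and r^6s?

|⟨r^8s⟩| = 2 and |⟨r^6s⟩| = 2, so |H| is a multiple of lcm(2, 2) = 2 and divides |G| = 20.
Closing under the operation: H = {e, r^2, r^4, r^6, r^8, s, r^2s, r^4s, r^6s, r^8s}, so |H| = 10.

10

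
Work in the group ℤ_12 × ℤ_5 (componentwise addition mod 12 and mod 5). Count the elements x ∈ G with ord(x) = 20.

An element (a,b) has order lcm(ord(a), ord(b)); count pairs with lcm equal to 20.
Enumerating gives 8 such elements.

8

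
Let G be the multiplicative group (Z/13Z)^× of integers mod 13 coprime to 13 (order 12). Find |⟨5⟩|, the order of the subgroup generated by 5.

4

Compute successive powers of 5 mod 13: 5, 12, 8, 1; 5^4 ≡ 1 (mod 13).
So |⟨5⟩| = 4.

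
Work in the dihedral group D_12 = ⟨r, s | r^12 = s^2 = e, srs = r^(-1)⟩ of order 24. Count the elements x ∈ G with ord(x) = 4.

2

The elements of order 4 are: r^3, r^9.
That's 2.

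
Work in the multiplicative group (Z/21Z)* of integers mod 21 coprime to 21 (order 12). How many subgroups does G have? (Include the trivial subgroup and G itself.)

|G| = 12, so by Lagrange every subgroup order divides 12. Divisors: 1, 2, 3, 4, 6, 12.
Subgroups by order — order 1: 1; order 2: 3; order 3: 1; order 4: 1; order 6: 3; order 12: 1.
Total: 1 + 3 + 1 + 1 + 3 + 1 = 10.

10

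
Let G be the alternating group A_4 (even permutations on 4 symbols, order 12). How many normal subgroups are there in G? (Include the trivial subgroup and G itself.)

3

G has 10 subgroups. Checking conjugation-invariance by order — order 1: 1/1 normal; order 2: 0/3 normal; order 3: 0/4 normal; order 4: 1/1 normal; order 12: 1/1 normal.
Total normal subgroups: 3.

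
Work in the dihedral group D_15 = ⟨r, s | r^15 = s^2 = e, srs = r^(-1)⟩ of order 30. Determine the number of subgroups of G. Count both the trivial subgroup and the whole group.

|G| = 30, so by Lagrange every subgroup order divides 30. Divisors: 1, 2, 3, 5, 6, 10, 15, 30.
Subgroups by order — order 1: 1; order 2: 15; order 3: 1; order 5: 1; order 6: 5; order 10: 3; order 15: 1; order 30: 1.
Total: 1 + 15 + 1 + 1 + 5 + 3 + 1 + 1 = 28.

28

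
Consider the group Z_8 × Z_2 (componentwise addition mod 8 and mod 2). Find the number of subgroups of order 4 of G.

3

|G| = 16 and 4 | 16, so subgroups of order 4 are possible by Lagrange.
The subgroups of order 4 are: {(0,0), (0,1), (4,0), (4,1)}; {(0,0), (2,0), (4,0), (6,0)}; {(0,0), (2,1), (4,0), (6,1)}.
So G has 3 subgroups of order 4.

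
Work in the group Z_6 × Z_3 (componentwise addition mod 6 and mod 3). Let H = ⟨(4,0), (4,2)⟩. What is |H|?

|⟨(4,0)⟩| = 3 and |⟨(4,2)⟩| = 3, so |H| is a multiple of lcm(3, 3) = 3 and divides |G| = 18.
Closing under the operation: H = {(0,0), (0,1), (0,2), (2,0), (2,1), (2,2), (4,0), (4,1), (4,2)}, so |H| = 9.

9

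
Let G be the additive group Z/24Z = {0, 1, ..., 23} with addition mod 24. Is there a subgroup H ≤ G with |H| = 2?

Yes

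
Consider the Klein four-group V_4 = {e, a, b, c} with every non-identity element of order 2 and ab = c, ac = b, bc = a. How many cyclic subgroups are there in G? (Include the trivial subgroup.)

4

Group the elements of G by the cyclic subgroup they generate; each cyclic subgroup of order d accounts for φ(d) elements.
Cyclic subgroups by order — order 1: 1; order 2: 3.
Total: 4.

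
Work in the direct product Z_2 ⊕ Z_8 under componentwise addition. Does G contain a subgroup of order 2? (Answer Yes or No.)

2 | 16. A subgroup of order 2 is {(0,0), (0,4)}.

Yes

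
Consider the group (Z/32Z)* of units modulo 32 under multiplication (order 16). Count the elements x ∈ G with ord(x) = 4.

The elements of order 4 are: 7, 9, 23, 25.
That's 4.

4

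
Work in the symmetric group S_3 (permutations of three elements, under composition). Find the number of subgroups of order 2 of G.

3

|G| = 6 and 2 | 6, so subgroups of order 2 are possible by Lagrange.
The subgroups of order 2 are: {e, (1 2)}; {e, (1 3)}; {e, (2 3)}.
So G has 3 subgroups of order 2.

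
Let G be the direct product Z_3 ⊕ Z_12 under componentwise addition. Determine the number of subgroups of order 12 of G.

|G| = 36 and 12 | 36, so subgroups of order 12 are possible by Lagrange.
The subgroups of order 12 are: {(0,0), (0,1), (0,2), (0,3), (0,4), (0,5), (0,6), (0,7), (0,8), (0,9), (0,10), (0,11)}; {(0,0), (0,3), (0,6), (0,9), (1,0), (1,3), (1,6), (1,9), (2,0), (2,3), (2,6), (2,9)}; {(0,0), (0,3), (0,6), (0,9), (1,1), (1,4), (1,7), (1,10), (2,2), (2,5), (2,8), (2,11)}; {(0,0), (0,3), (0,6), (0,9), (1,2), (1,5), (1,8), (1,11), (2,1), (2,4), (2,7), (2,10)}.
So G has 4 subgroups of order 12.

4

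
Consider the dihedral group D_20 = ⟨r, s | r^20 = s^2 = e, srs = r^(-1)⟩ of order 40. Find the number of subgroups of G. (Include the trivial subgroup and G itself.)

48

|G| = 40, so by Lagrange every subgroup order divides 40. Divisors: 1, 2, 4, 5, 8, 10, 20, 40.
Subgroups by order — order 1: 1; order 2: 21; order 4: 11; order 5: 1; order 8: 5; order 10: 5; order 20: 3; order 40: 1.
Total: 1 + 21 + 11 + 1 + 5 + 5 + 3 + 1 = 48.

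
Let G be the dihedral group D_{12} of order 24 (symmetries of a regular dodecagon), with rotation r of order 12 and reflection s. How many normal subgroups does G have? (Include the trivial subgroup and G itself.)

G has 34 subgroups. Checking conjugation-invariance by order — order 1: 1/1 normal; order 2: 1/13 normal; order 3: 1/1 normal; order 4: 1/7 normal; order 6: 1/5 normal; order 8: 0/3 normal; order 12: 3/3 normal; order 24: 1/1 normal.
Total normal subgroups: 9.

9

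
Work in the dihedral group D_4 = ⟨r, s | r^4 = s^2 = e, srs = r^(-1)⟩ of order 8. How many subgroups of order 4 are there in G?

|G| = 8 and 4 | 8, so subgroups of order 4 are possible by Lagrange.
The subgroups of order 4 are: {e, r, r^2, r^3}; {e, r^2, s, r^2s}; {e, r^2, rs, r^3s}.
So G has 3 subgroups of order 4.

3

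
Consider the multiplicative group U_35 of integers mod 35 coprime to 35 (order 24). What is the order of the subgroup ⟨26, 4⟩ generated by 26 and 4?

|⟨26⟩| = 6 and |⟨4⟩| = 6, so |H| is a multiple of lcm(6, 6) = 6 and divides |G| = 24.
Closing under the operation: H = {1, 4, 6, 9, 11, 16, 19, 24, 26, 29, 31, 34}, so |H| = 12.

12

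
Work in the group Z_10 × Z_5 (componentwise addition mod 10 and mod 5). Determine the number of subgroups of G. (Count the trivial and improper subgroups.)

16

|G| = 50, so by Lagrange every subgroup order divides 50. Divisors: 1, 2, 5, 10, 25, 50.
Subgroups by order — order 1: 1; order 2: 1; order 5: 6; order 10: 6; order 25: 1; order 50: 1.
Total: 1 + 1 + 6 + 6 + 1 + 1 = 16.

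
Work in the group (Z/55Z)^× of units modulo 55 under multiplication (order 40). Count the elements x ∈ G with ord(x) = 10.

Enumerating element orders in G gives 12 elements of order 10.

12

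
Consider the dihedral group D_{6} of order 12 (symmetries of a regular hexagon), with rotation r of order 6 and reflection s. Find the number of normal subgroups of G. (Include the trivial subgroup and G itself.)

G has 16 subgroups. Checking conjugation-invariance by order — order 1: 1/1 normal; order 2: 1/7 normal; order 3: 1/1 normal; order 4: 0/3 normal; order 6: 3/3 normal; order 12: 1/1 normal.
Total normal subgroups: 7.

7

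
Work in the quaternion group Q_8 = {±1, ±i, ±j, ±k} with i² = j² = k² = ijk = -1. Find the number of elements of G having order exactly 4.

6

The elements of order 4 are: i, -i, j, -j, k, -k.
That's 6.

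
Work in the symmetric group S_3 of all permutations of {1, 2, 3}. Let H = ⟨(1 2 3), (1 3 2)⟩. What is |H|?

|⟨(1 2 3)⟩| = 3 and |⟨(1 3 2)⟩| = 3, so |H| is a multiple of lcm(3, 3) = 3 and divides |G| = 6.
Closing under the operation: H = {e, (1 2 3), (1 3 2)}, so |H| = 3.

3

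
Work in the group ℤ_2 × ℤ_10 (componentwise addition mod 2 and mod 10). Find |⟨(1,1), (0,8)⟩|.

10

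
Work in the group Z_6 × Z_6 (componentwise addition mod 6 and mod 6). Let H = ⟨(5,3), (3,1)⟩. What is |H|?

18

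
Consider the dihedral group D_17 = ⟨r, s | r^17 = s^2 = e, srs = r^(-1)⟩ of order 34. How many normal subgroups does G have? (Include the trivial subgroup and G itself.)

G has 20 subgroups. Checking conjugation-invariance by order — order 1: 1/1 normal; order 2: 0/17 normal; order 17: 1/1 normal; order 34: 1/1 normal.
Total normal subgroups: 3.

3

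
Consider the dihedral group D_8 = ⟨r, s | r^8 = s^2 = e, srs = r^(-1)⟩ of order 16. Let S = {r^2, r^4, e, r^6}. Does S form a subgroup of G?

|S| = 4 divides |G| = 16, consistent with Lagrange.
S contains the identity, every element's inverse is in S, and S is closed under ·: it is a subgroup.
In fact S = ⟨r^6⟩.

Yes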